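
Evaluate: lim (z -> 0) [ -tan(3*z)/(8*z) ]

-3/8

Substitution gives 0/0.
Since tan(u)/u → 1 as u → 0, tan(3z)/(3z) → 1 and the limit is 3/(-8) = -3/8.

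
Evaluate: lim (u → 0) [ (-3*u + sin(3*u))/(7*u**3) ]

Direct substitution gives 0/0.
Apply L'Hôpital: lim (3*cos(3*u) - 3)/(21*u^2), still 0/0.
Apply L'Hôpital: lim (-9*sin(3*u))/(42*u), still 0/0.
After 3 applications of L'Hôpital's rule the quotient is (-27*cos(3*u))/(42); substituting u = 0 gives -9/14.

-9/14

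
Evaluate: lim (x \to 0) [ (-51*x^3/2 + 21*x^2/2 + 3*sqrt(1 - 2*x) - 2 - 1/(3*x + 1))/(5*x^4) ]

-663/40

Substitution gives 0/0 (the numerator vanishes to order 4).
Expand each term to order x^4: the coefficient of x^4 in −1/(1 + 3x) is -81 and in 3·√(1 - 2x) is -15/8.
Lower-order terms cancel with the polynomial part, so the numerator is (-663/8)·x^4 + o(x^4), and the limit is (-663/8)/(5) = -663/40.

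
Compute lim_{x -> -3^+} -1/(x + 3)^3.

As x → -3⁺, (x + 3) → 0⁺, so (x + 3)^3 → 0⁺ and -1/(x + 3)^3 → -∞.

-∞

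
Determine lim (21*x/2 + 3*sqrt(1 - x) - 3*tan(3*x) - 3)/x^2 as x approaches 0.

-3/8

Substitution gives 0/0 (the numerator vanishes to order 2).
Expand each term to order x^2: the coefficient of x^2 in 3·√(1 - x) is -3/8 and in -3·tan(3x) is 0.
Lower-order terms cancel with the polynomial part, so the numerator is (-3/8)·x^2 + o(x^2), and the limit is (-3/8)/(1) = -3/8.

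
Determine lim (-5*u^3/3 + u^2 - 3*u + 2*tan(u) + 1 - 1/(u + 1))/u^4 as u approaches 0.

Substitution gives 0/0; apply L'Hôpital's rule 4 times.
After differentiating numerator and denominator 4 times the quotient is (48*tan(u)^3/cos(u)^2 + 32*tan(u)/cos(u)^2 - 24/(u + 1)^5)/(24); at u = 0 this is -1.

-1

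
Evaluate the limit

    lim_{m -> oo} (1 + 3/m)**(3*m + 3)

e^(9)

Let L be the limit and take ln: ln L = lim (3m + 3)·ln(1 + 3/m) = lim (3m + 3)·(3/m + O(1/m²)) = 9.
Hence L = e^(9).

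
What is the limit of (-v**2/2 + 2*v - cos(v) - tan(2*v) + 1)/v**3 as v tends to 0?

Substitution gives 0/0; apply L'Hôpital's rule 3 times.
After differentiating numerator and denominator 3 times the quotient is (-sin(v) - 48*tan(2*v)^4 - 64*tan(2*v)^2 - 16)/(6); at v = 0 this is -8/3.

-8/3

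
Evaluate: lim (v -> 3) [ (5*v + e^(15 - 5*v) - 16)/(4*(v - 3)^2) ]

25/8

Direct substitution gives 0/0.
Apply L'Hôpital: lim (5 - 5*e^(15 - 5*v))/(8*v - 24), still 0/0.
After 2 applications of L'Hôpital's rule the quotient is (25*e^(15 - 5*v))/(8); substituting v = 3 gives 25/8.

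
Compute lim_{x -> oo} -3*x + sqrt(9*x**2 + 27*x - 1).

9/2

This has the form ∞ − ∞. Multiply and divide by the conjugate √(9*x^2 + 27*x - 1) + 3x.
That gives (27x - 1) / (√(9*x^2 + 27*x - 1) + 3x).
Divide numerator and denominator by x: the limit is 27/(2·3) = 9/2.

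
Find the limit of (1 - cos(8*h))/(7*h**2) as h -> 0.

32/7

Substitution gives 0/0.
Use (1 − cos u)/u² → 1/2 with u = 8h: the limit is 8²/(2·7) = 32/7.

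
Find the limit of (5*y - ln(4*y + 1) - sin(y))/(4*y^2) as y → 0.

Substitution gives 0/0; apply L'Hôpital's rule 2 times.
After differentiating numerator and denominator 2 times the quotient is (sin(y) + 16/(4*y + 1)^2)/(8); at y = 0 this is 2.

2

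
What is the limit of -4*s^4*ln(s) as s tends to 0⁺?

0

This is a 0·(−∞) form. Rewrite as -4·ln(s) / s^(−4) and apply L'Hôpital:
the derivative quotient is -4·(1/s) / (−4·s^(−5)) = (4/4)·s^4 → 0.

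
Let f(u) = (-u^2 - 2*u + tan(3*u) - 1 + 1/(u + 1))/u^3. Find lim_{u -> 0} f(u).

8

Substitution gives 0/0 (the numerator vanishes to order 3).
Expand each term to order u^3: the coefficient of u^3 in 1/(1 + u) is -1 and in tan(3u) is 9.
Lower-order terms cancel with the polynomial part, so the numerator is (8)·u^3 + o(u^3), and the limit is (8)/(1) = 8.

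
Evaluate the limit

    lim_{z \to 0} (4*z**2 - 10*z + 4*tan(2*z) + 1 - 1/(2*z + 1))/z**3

56/3

Substitution gives 0/0; apply L'Hôpital's rule 3 times.
After differentiating numerator and denominator 3 times the quotient is (192*tan(2*z)^2/cos(2*z)^2 + 64/cos(2*z)^2 + 48/(2*z + 1)^4)/(6); at z = 0 this is 56/3.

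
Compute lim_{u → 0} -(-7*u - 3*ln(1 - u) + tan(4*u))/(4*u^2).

Substitution gives 0/0 (the numerator vanishes to order 2).
Expand each term to order u^2: the coefficient of u^2 in -3·ln(1 - u) is 3/2 and in tan(4u) is 0.
Lower-order terms cancel with the polynomial part, so the numerator is (3/2)·u^2 + o(u^2), and the limit is (3/2)/(-4) = -3/8.

-3/8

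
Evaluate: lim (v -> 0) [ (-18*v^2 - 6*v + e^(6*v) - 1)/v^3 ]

36

Direct substitution gives 0/0.
Apply L'Hôpital: lim (-36*v + 6*e^(6*v) - 6)/(3*v^2), still 0/0.
Apply L'Hôpital: lim (36*e^(6*v) - 36)/(6*v), still 0/0.
After 3 applications of L'Hôpital's rule the quotient is (216*e^(6*v))/(6); substituting v = 0 gives 36.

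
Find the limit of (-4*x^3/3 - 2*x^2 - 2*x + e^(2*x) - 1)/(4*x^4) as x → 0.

Direct substitution gives 0/0.
Apply L'Hôpital: lim (-4*x^2 - 4*x + 2*e^(2*x) - 2)/(16*x^3), still 0/0.
Apply L'Hôpital: lim (-8*x + 4*e^(2*x) - 4)/(48*x^2), still 0/0.
Apply L'Hôpital: lim (8*e^(2*x) - 8)/(96*x), still 0/0.
After 4 applications of L'Hôpital's rule the quotient is (16*e^(2*x))/(96); substituting x = 0 gives 1/6.

1/6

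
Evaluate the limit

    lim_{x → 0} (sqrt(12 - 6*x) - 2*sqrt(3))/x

A 0/0 form; rationalise with √(12 - 6x) + √12. This collapses the numerator to -6x, leaving -6/(√(12 - 6x) + √12) → -6/(2√12) = -√(3)/2.

-√(3)/2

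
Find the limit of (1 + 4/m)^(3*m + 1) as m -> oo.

Write it as [(1 + 4/m)^m]^(3) · (1 + 4/m)^(1). The bracketed term tends to e^(4) and the second factor to 1, so the limit is e^(12).

e^(12)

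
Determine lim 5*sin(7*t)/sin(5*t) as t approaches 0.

Substitution gives 0/0.
Divide numerator and denominator by t: sin(7t)/t → 7 and sin(5t)/t → 5, so the limit is 5·7/5 = 7.

7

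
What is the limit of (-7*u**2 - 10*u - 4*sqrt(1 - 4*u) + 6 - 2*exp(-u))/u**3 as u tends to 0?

Substitution gives 0/0; apply L'Hôpital's rule 3 times.
After differentiating numerator and denominator 3 times the quotient is (2*e^(-u) + 96/(1 - 4*u)^(5/2))/(6); at u = 0 this is 49/3.

49/3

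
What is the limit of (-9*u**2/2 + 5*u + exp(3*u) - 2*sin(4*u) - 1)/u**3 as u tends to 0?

155/6

Substitution gives 0/0 (the numerator vanishes to order 3).
Expand each term to order u^3: the coefficient of u^3 in e^(3u) is 9/2 and in -2·sin(4u) is 64/3.
Lower-order terms cancel with the polynomial part, so the numerator is (155/6)·u^3 + o(u^3), and the limit is (155/6)/(1) = 155/6.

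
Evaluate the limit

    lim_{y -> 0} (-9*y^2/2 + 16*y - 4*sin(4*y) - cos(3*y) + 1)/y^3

Substitution gives 0/0 (the numerator vanishes to order 3).
Expand each term to order y^3: the coefficient of y^3 in −cos(3y) is 0 and in -4·sin(4y) is 128/3.
Lower-order terms cancel with the polynomial part, so the numerator is (128/3)·y^3 + o(y^3), and the limit is (128/3)/(1) = 128/3.

128/3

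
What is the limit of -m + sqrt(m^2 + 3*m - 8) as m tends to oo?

3/2

This has the form ∞ − ∞. Multiply and divide by the conjugate √(m^2 + 3*m - 8) + m.
That gives (3m - 8) / (√(m^2 + 3*m - 8) + m).
Divide numerator and denominator by m: the limit is 3/(2·1) = 3/2.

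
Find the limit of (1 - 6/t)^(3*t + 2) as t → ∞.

e^(-18)

Let L be the limit and take ln: ln L = lim (3t + 2)·ln(1 - 6/t) = lim (3t + 2)·(-6/t + O(1/t²)) = -18.
Hence L = e^(-18).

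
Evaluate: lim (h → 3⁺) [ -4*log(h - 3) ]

∞

As h → 3⁺, h - 3 → 0⁺ and ln(h - 3) → −∞.
Multiplying by -4 gives ∞.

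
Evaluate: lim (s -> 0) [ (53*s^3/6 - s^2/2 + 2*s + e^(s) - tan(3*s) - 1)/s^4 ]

1/24

Substitution gives 0/0 (the numerator vanishes to order 4).
Expand each term to order s^4: the coefficient of s^4 in −tan(3s) is 0 and in e^(s) is 1/24.
Lower-order terms cancel with the polynomial part, so the numerator is (1/24)·s^4 + o(s^4), and the limit is (1/24)/(1) = 1/24.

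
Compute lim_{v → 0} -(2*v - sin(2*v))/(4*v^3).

-1/3

Direct substitution gives 0/0.
Apply L'Hôpital: lim (2 - 2*cos(2*v))/(-12*v^2), still 0/0.
Apply L'Hôpital: lim (4*sin(2*v))/(-24*v), still 0/0.
After 3 applications of L'Hôpital's rule the quotient is (8*cos(2*v))/(-24); substituting v = 0 gives -1/3.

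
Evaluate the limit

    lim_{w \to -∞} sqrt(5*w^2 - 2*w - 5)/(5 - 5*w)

For large |w|, √(5*w^2 - 2*w - 5) ≈ √5·|w| and the denominator ≈ -5w.
Since w → −∞, |w| = −w, giving −√5/(-5) = √(5)/5.

√(5)/5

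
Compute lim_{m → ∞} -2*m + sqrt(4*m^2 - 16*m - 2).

This has the form ∞ − ∞. Multiply and divide by the conjugate √(4*m^2 - 16*m - 2) + 2m.
That gives (-16m - 2) / (√(4*m^2 - 16*m - 2) + 2m).
Divide numerator and denominator by m: the limit is -16/(2·2) = -4.

-4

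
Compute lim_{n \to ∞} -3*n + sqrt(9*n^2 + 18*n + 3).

3

An ∞ − ∞ form. Rationalising with the conjugate, the difference becomes (18n + 3) / (√(9*n^2 + 18*n + 3) + 3n).
For large n the denominator behaves like 2·3n, so the quotient tends to 18/6 = 3.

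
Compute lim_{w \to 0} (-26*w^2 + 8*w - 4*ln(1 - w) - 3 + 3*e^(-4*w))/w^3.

-92/3

Substitution gives 0/0 (the numerator vanishes to order 3).
Expand each term to order w^3: the coefficient of w^3 in 3·e^(-4w) is -32 and in -4·ln(1 - w) is 4/3.
Lower-order terms cancel with the polynomial part, so the numerator is (-92/3)·w^3 + o(w^3), and the limit is (-92/3)/(1) = -92/3.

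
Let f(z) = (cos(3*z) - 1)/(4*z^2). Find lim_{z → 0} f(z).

Direct substitution gives 0/0.
Apply L'Hôpital: lim (-3*sin(3*z))/(8*z), still 0/0.
After 2 applications of L'Hôpital's rule the quotient is (-9*cos(3*z))/(8); substituting z = 0 gives -9/8.

-9/8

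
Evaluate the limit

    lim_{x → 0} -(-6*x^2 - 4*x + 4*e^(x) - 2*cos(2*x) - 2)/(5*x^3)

Substitution gives 0/0; apply L'Hôpital's rule 3 times.
After differentiating numerator and denominator 3 times the quotient is (4*e^(x) - 16*sin(2*x))/(-30); at x = 0 this is -2/15.

-2/15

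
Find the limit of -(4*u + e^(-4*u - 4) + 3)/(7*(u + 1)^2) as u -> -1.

Direct substitution gives 0/0.
Apply L'Hôpital: lim (4 - 4*e^(-4*u - 4))/(-14*u - 14), still 0/0.
After 2 applications of L'Hôpital's rule the quotient is (16*e^(-4*u - 4))/(-14); substituting u = -1 gives -8/7.

-8/7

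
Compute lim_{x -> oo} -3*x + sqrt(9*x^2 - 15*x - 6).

An ∞ − ∞ form. Rationalising with the conjugate, the difference becomes (-15x - 6) / (√(9*x^2 - 15*x - 6) + 3x).
For large x the denominator behaves like 2·3x, so the quotient tends to -15/6 = -5/2.

-5/2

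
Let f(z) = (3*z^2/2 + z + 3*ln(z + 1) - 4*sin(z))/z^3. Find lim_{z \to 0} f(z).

Substitution gives 0/0; apply L'Hôpital's rule 3 times.
After differentiating numerator and denominator 3 times the quotient is (4*cos(z) + 6/(z + 1)^3)/(6); at z = 0 this is 5/3.

5/3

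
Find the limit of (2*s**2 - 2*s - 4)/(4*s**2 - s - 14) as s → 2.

2/5

At s = 2 both the top and bottom vanish — a removable singularity. Factoring out (s - 2) from each leaves (2*s + 2)/(4*s + 7), which at s = 2 equals 2/5.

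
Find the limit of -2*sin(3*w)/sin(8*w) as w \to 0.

-3/4

Substitution gives 0/0.
Divide numerator and denominator by w: sin(3w)/w → 3 and sin(8w)/w → 8, so the limit is -2·3/8 = -3/4.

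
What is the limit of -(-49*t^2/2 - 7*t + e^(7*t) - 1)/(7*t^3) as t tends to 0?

Direct substitution gives 0/0.
Apply L'Hôpital: lim (-49*t + 7*e^(7*t) - 7)/(-21*t^2), still 0/0.
Apply L'Hôpital: lim (49*e^(7*t) - 49)/(-42*t), still 0/0.
After 3 applications of L'Hôpital's rule the quotient is (343*e^(7*t))/(-42); substituting t = 0 gives -49/6.

-49/6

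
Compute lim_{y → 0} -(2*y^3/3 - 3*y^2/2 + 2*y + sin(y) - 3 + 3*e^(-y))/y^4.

Substitution gives 0/0; apply L'Hôpital's rule 4 times.
After differentiating numerator and denominator 4 times the quotient is (sin(y) + 3*e^(-y))/(-24); at y = 0 this is -1/8.

-1/8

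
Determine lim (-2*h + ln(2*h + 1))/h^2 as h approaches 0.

-2

Direct substitution gives 0/0.
Apply L'Hôpital: lim (-2 + 2/(2*h + 1))/(2*h), still 0/0.
After 2 applications of L'Hôpital's rule the quotient is (-4/(2*h + 1)^2)/(2); substituting h = 0 gives -2.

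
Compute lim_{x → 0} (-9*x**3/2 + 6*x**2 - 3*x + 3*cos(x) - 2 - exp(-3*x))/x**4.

Substitution gives 0/0 (the numerator vanishes to order 4).
Expand each term to order x^4: the coefficient of x^4 in −e^(-3x) is -27/8 and in 3·cos(x) is 1/8.
Lower-order terms cancel with the polynomial part, so the numerator is (-13/4)·x^4 + o(x^4), and the limit is (-13/4)/(1) = -13/4.

-13/4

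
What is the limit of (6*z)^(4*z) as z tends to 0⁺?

1

Base → 0⁺ and exponent → 0⁺: a 0^0 form.
Take logs: 4z·ln(6z). This is 0·(−∞); rewriting as ln(6z)/(1/(4z)) and applying L'Hôpital gives 0.
Hence the limit is e^0 = 1.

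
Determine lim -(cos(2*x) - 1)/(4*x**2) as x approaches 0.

Direct substitution gives 0/0.
Apply L'Hôpital: lim (-2*sin(2*x))/(-8*x), still 0/0.
After 2 applications of L'Hôpital's rule the quotient is (-4*cos(2*x))/(-8); substituting x = 0 gives 1/2.

1/2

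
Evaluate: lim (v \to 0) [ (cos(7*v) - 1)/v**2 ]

Direct substitution gives 0/0.
Apply L'Hôpital: lim (-7*sin(7*v))/(2*v), still 0/0.
After 2 applications of L'Hôpital's rule the quotient is (-49*cos(7*v))/(2); substituting v = 0 gives -49/2.

-49/2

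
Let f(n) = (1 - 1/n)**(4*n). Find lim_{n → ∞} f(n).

Write it as [(1 - 1/n)^n]^(4) · (1 - 1/n)^(0). The bracketed term tends to e^(-1) and the second factor to 1, so the limit is e^(-4).

e^(-4)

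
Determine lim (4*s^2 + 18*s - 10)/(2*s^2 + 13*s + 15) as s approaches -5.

22/7

Direct substitution gives 0/0, so factor. Both numerator and denominator have (s + 5) as a factor.
After cancelling, the expression reduces to (4*s - 2)/(2*s + 3).
Substituting s = -5 gives 22/7.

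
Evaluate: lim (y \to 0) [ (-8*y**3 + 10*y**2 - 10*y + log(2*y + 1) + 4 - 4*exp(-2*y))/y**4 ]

Substitution gives 0/0; apply L'Hôpital's rule 4 times.
After differentiating numerator and denominator 4 times the quotient is (-64*e^(-2*y) - 96/(2*y + 1)^4)/(24); at y = 0 this is -20/3.

-20/3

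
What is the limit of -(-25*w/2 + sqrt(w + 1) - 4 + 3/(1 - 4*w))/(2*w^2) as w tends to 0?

-383/16

Substitution gives 0/0 (the numerator vanishes to order 2).
Expand each term to order w^2: the coefficient of w^2 in 3·1/(1 - 4w) is 48 and in √(1 + w) is -1/8.
Lower-order terms cancel with the polynomial part, so the numerator is (383/8)·w^2 + o(w^2), and the limit is (383/8)/(-2) = -383/16.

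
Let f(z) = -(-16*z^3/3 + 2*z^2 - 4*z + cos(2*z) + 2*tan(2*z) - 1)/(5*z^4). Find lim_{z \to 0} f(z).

-2/15

Substitution gives 0/0; apply L'Hôpital's rule 4 times.
After differentiating numerator and denominator 4 times the quotient is (16*cos(2*z) + 768*tan(2*z)^5 + 1280*tan(2*z)^3 + 512*tan(2*z))/(-120); at z = 0 this is -2/15.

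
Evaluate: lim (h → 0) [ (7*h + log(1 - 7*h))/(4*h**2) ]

-49/8

Direct substitution gives 0/0.
Apply L'Hôpital: lim (7 - 7/(1 - 7*h))/(8*h), still 0/0.
After 2 applications of L'Hôpital's rule the quotient is (-49/(1 - 7*h)^2)/(8); substituting h = 0 gives -49/8.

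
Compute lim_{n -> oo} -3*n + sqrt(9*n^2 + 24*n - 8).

An ∞ − ∞ form. Rationalising with the conjugate, the difference becomes (24n - 8) / (√(9*n^2 + 24*n - 8) + 3n).
For large n the denominator behaves like 2·3n, so the quotient tends to 24/6 = 4.

4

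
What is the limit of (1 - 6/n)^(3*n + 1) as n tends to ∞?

The base → 1 and the exponent → ∞: a 1^∞ form.
Take logarithms: (3n + 1)·ln(1 - 6/n). Since ln(1+u) ~ u for small u, this behaves like (3n)·(-6/n) → -18.
So the limit is e^(-18).

e^(-18)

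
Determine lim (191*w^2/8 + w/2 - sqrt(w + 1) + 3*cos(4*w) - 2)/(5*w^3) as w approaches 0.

Substitution gives 0/0; apply L'Hôpital's rule 3 times.
After differentiating numerator and denominator 3 times the quotient is (192*sin(4*w) - 3/(8*(w + 1)^(5/2)))/(30); at w = 0 this is -1/80.

-1/80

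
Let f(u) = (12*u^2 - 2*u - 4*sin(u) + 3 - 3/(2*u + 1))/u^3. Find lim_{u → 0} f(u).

74/3

Substitution gives 0/0 (the numerator vanishes to order 3).
Expand each term to order u^3: the coefficient of u^3 in -4·sin(u) is 2/3 and in -3·1/(1 + 2u) is 24.
Lower-order terms cancel with the polynomial part, so the numerator is (74/3)·u^3 + o(u^3), and the limit is (74/3)/(1) = 74/3.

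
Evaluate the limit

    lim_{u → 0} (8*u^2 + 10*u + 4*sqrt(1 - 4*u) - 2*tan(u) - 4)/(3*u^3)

-50/9

Substitution gives 0/0; apply L'Hôpital's rule 3 times.
After differentiating numerator and denominator 3 times the quotient is (8/cos(u)^2 - 12/cos(u)^4 - 96/(1 - 4*u)^(5/2))/(18); at u = 0 this is -50/9.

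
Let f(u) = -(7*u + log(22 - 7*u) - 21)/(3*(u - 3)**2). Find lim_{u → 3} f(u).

49/6

Direct substitution gives 0/0.
Apply L'Hôpital: lim (7 - 7/(22 - 7*u))/(18 - 6*u), still 0/0.
After 2 applications of L'Hôpital's rule the quotient is (-49/(22 - 7*u)^2)/(-6); substituting u = 3 gives 49/6.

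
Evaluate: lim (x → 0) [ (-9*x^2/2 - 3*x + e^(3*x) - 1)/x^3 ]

9/2

Direct substitution gives 0/0.
Apply L'Hôpital: lim (-9*x + 3*e^(3*x) - 3)/(3*x^2), still 0/0.
Apply L'Hôpital: lim (9*e^(3*x) - 9)/(6*x), still 0/0.
After 3 applications of L'Hôpital's rule the quotient is (27*e^(3*x))/(6); substituting x = 0 gives 9/2.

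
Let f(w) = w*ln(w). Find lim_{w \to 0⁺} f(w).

0

This is a 0·(−∞) form. Rewrite as 1·ln(w) / w^(−1) and apply L'Hôpital:
the derivative quotient is 1·(1/w) / (−1·w^(−2)) = (-1/1)·w^1 → 0.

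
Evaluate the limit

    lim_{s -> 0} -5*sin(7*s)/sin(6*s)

-35/6

Substitution gives 0/0.
Divide numerator and denominator by s: sin(7s)/s → 7 and sin(6s)/s → 6, so the limit is -5·7/6 = -35/6.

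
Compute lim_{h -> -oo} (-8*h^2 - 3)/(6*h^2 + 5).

-4/3

Numerator and denominator both have degree 2.
Dividing every term by h^2, all lower-order terms vanish and the limit is the ratio of leading coefficients, -8/(6) = -4/3.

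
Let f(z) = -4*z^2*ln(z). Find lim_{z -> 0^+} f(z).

This is a 0·(−∞) form. Rewrite as -4·ln(z) / z^(−2) and apply L'Hôpital:
the derivative quotient is -4·(1/z) / (−2·z^(−3)) = (4/2)·z^2 → 0.

0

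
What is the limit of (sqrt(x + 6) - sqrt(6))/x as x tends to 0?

√(6)/12

Substitution gives 0/0. Multiply numerator and denominator by the conjugate √(6 + x) + √6.
The numerator becomes (6 + x) − 6 = x, so the expression simplifies to 1/(√(6 + x) + √6).
Letting x → 0 gives 1/(2√6) = √(6)/12.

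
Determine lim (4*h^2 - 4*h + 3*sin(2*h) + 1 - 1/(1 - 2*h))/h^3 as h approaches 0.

Substitution gives 0/0 (the numerator vanishes to order 3).
Expand each term to order h^3: the coefficient of h^3 in −1/(1 - 2h) is -8 and in 3·sin(2h) is -4.
Lower-order terms cancel with the polynomial part, so the numerator is (-12)·h^3 + o(h^3), and the limit is (-12)/(1) = -12.

-12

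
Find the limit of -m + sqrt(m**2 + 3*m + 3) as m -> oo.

3/2

This has the form ∞ − ∞. Multiply and divide by the conjugate √(m^2 + 3*m + 3) + m.
That gives (3m + 3) / (√(m^2 + 3*m + 3) + m).
Divide numerator and denominator by m: the limit is 3/(2·1) = 3/2.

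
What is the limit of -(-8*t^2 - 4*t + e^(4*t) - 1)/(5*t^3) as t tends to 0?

-32/15

Direct substitution gives 0/0.
Apply L'Hôpital: lim (-16*t + 4*e^(4*t) - 4)/(-15*t^2), still 0/0.
Apply L'Hôpital: lim (16*e^(4*t) - 16)/(-30*t), still 0/0.
After 3 applications of L'Hôpital's rule the quotient is (64*e^(4*t))/(-30); substituting t = 0 gives -32/15.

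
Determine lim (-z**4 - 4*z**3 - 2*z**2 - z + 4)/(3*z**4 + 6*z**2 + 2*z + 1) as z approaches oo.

Numerator and denominator both have degree 4.
Dividing every term by z^4, all lower-order terms vanish and the limit is the ratio of leading coefficients, -1/(3) = -1/3.

-1/3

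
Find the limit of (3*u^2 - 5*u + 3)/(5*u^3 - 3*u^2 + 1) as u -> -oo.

The denominator has degree 3 and the numerator degree 2. Dividing numerator and denominator by u^3 sends every term to 0 except the leading denominator term, so the limit is 0.

0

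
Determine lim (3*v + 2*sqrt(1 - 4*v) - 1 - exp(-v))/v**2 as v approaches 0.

Substitution gives 0/0 (the numerator vanishes to order 2).
Expand each term to order v^2: the coefficient of v^2 in −e^(-v) is -1/2 and in 2·√(1 - 4v) is -4.
Lower-order terms cancel with the polynomial part, so the numerator is (-9/2)·v^2 + o(v^2), and the limit is (-9/2)/(1) = -9/2.

-9/2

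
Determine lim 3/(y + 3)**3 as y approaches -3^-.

As y → -3⁻, (y + 3) → 0⁻, so (y + 3)^3 → 0⁻ and 3/(y + 3)^3 → -∞.

-∞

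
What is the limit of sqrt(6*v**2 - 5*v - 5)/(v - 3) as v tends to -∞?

For large |v|, √(6*v^2 - 5*v - 5) ≈ √6·|v| and the denominator ≈ v.
Since v → −∞, |v| = −v, giving −√6/(1) = -√(6).

-√(6)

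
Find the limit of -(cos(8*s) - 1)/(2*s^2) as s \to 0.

Direct substitution gives 0/0.
Apply L'Hôpital: lim (-8*sin(8*s))/(-4*s), still 0/0.
After 2 applications of L'Hôpital's rule the quotient is (-64*cos(8*s))/(-4); substituting s = 0 gives 16.

16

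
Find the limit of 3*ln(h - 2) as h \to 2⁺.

-∞

As h → 2⁺, h - 2 → 0⁺ and ln(h - 2) → −∞.
Multiplying by 3 gives -∞.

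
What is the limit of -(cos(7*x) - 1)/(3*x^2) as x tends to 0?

Direct substitution gives 0/0.
Apply L'Hôpital: lim (-7*sin(7*x))/(-6*x), still 0/0.
After 2 applications of L'Hôpital's rule the quotient is (-49*cos(7*x))/(-6); substituting x = 0 gives 49/6.

49/6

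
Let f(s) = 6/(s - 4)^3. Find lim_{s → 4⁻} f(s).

-∞

As s → 4⁻, (s - 4) → 0⁻, so (s - 4)^3 → 0⁻ and 6/(s - 4)^3 → -∞.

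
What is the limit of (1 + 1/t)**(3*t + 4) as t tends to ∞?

Let L be the limit and take ln: ln L = lim (3t + 4)·ln(1 + 1/t) = lim (3t + 4)·(1/t + O(1/t²)) = 3.
Hence L = e^(3).

e^(3)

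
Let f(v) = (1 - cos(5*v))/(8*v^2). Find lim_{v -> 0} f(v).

Substitution gives 0/0.
Use (1 − cos u)/u² → 1/2 with u = 5v: the limit is 5²/(2·8) = 25/16.

25/16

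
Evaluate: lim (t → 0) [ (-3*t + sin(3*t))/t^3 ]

-9/2

Direct substitution gives 0/0.
Apply L'Hôpital: lim (3*cos(3*t) - 3)/(3*t^2), still 0/0.
Apply L'Hôpital: lim (-9*sin(3*t))/(6*t), still 0/0.
After 3 applications of L'Hôpital's rule the quotient is (-27*cos(3*t))/(6); substituting t = 0 gives -9/2.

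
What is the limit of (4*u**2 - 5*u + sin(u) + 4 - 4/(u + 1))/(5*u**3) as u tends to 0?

23/30

Substitution gives 0/0; apply L'Hôpital's rule 3 times.
After differentiating numerator and denominator 3 times the quotient is (-cos(u) + 24/(u + 1)^4)/(30); at u = 0 this is 23/30.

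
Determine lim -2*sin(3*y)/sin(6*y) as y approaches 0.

Substitution gives 0/0.
Divide numerator and denominator by y: sin(3y)/y → 3 and sin(6y)/y → 6, so the limit is -2·3/6 = -1.

-1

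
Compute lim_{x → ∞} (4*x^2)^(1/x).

1

Base → ∞ and exponent → 0: an ∞^0 form.
Take logs: (1/x)·ln(4·x^2) = (ln 4 + 2·ln x)/x → 0.
So the limit is e^0 = 1.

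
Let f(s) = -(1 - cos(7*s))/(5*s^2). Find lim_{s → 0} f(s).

Substitution gives 0/0.
Use (1 − cos u)/u² → 1/2 with u = 7s: the limit is 7²/(2·(-5)) = -49/10.

-49/10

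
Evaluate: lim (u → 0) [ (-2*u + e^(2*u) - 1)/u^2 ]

2

Direct substitution gives 0/0.
Apply L'Hôpital: lim (2*e^(2*u) - 2)/(2*u), still 0/0.
After 2 applications of L'Hôpital's rule the quotient is (4*e^(2*u))/(2); substituting u = 0 gives 2.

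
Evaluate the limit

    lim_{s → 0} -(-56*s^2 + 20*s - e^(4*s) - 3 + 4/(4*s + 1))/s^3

800/3

Substitution gives 0/0 (the numerator vanishes to order 3).
Expand each term to order s^3: the coefficient of s^3 in 4·1/(1 + 4s) is -256 and in −e^(4s) is -32/3.
Lower-order terms cancel with the polynomial part, so the numerator is (-800/3)·s^3 + o(s^3), and the limit is (-800/3)/(-1) = 800/3.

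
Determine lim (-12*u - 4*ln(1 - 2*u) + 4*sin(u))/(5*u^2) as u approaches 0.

Substitution gives 0/0; apply L'Hôpital's rule 2 times.
After differentiating numerator and denominator 2 times the quotient is (-4*sin(u) + 16/(2*u - 1)^2)/(10); at u = 0 this is 8/5.

8/5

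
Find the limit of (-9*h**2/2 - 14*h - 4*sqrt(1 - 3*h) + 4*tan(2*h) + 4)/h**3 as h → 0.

209/12

Substitution gives 0/0; apply L'Hôpital's rule 3 times.
After differentiating numerator and denominator 3 times the quotient is (192*tan(2*h)^2/cos(2*h)^2 + 64/cos(2*h)^2 + 81/(2*(1 - 3*h)^(5/2)))/(6); at h = 0 this is 209/12.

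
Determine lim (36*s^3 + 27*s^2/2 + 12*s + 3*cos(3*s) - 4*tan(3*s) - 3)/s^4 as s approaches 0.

Substitution gives 0/0; apply L'Hôpital's rule 4 times.
After differentiating numerator and denominator 4 times the quotient is (243*cos(3*s) - 7776*tan(3*s)^5 - 12960*tan(3*s)^3 - 5184*tan(3*s))/(24); at s = 0 this is 81/8.

81/8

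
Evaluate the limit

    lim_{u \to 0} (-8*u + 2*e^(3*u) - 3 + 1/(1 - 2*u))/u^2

Substitution gives 0/0; apply L'Hôpital's rule 2 times.
After differentiating numerator and denominator 2 times the quotient is (18*e^(3*u) - 8/(2*u - 1)^3)/(2); at u = 0 this is 13.

13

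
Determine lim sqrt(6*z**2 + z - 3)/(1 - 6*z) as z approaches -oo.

For large |z|, √(6*z^2 + z - 3) ≈ √6·|z| and the denominator ≈ -6z.
Since z → −∞, |z| = −z, giving −√6/(-6) = √(6)/6.

√(6)/6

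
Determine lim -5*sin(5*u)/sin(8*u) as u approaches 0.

-25/8

Substitution gives 0/0.
Divide numerator and denominator by u: sin(5u)/u → 5 and sin(8u)/u → 8, so the limit is -5·5/8 = -25/8.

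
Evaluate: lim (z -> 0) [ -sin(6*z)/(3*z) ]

Substitution gives 0/0.
Write it as (6/(-3))·sin(6z)/(6z); since sin(u)/u → 1, the limit is -2.

-2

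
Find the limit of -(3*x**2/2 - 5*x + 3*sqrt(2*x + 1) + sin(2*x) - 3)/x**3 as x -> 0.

Substitution gives 0/0 (the numerator vanishes to order 3).
Expand each term to order x^3: the coefficient of x^3 in sin(2x) is -4/3 and in 3·√(1 + 2x) is 3/2.
Lower-order terms cancel with the polynomial part, so the numerator is (1/6)·x^3 + o(x^3), and the limit is (1/6)/(-1) = -1/6.

-1/6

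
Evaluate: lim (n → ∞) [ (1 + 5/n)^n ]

Let L be the limit and take ln: ln L = lim (n)·ln(1 + 5/n) = lim (n)·(5/n + O(1/n²)) = 5.
Hence L = e^(5).

e^(5)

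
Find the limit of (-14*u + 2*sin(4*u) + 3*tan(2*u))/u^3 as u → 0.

-40/3

Substitution gives 0/0; apply L'Hôpital's rule 3 times.
After differentiating numerator and denominator 3 times the quotient is (-128*cos(4*u) + 144*tan(2*u)^4 + 192*tan(2*u)^2 + 48)/(6); at u = 0 this is -40/3.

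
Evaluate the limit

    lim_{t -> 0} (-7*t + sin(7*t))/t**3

-343/6

Direct substitution gives 0/0.
Apply L'Hôpital: lim (7*cos(7*t) - 7)/(3*t^2), still 0/0.
Apply L'Hôpital: lim (-49*sin(7*t))/(6*t), still 0/0.
After 3 applications of L'Hôpital's rule the quotient is (-343*cos(7*t))/(6); substituting t = 0 gives -343/6.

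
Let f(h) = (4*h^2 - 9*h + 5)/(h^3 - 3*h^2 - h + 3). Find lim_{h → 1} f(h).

Direct substitution gives 0/0, so factor. Both numerator and denominator have (h - 1) as a factor.
After cancelling, the expression reduces to (4*h - 5)/(h^2 - 2*h - 3).
Substituting h = 1 gives 1/4.

1/4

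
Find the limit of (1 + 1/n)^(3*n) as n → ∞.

Write it as [(1 + 1/n)^n]^(3) · (1 + 1/n)^(0). The bracketed term tends to e^(1) and the second factor to 1, so the limit is e^(3).

e^(3)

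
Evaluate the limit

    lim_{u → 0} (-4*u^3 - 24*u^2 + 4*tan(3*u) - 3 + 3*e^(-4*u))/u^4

32

Substitution gives 0/0 (the numerator vanishes to order 4).
Expand each term to order u^4: the coefficient of u^4 in 4·tan(3u) is 0 and in 3·e^(-4u) is 32.
Lower-order terms cancel with the polynomial part, so the numerator is (32)·u^4 + o(u^4), and the limit is (32)/(1) = 32.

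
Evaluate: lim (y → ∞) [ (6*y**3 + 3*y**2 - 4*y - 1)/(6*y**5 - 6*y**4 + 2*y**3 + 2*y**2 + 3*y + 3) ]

0

The denominator has degree 5 and the numerator degree 3. Dividing numerator and denominator by y^5 sends every term to 0 except the leading denominator term, so the limit is 0.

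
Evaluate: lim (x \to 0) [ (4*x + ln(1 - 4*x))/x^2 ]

-8

Direct substitution gives 0/0.
Apply L'Hôpital: lim (4 - 4/(1 - 4*x))/(2*x), still 0/0.
After 2 applications of L'Hôpital's rule the quotient is (-16/(1 - 4*x)^2)/(2); substituting x = 0 gives -8.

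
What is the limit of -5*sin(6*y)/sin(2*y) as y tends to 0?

-15

Substitution gives 0/0.
Divide numerator and denominator by y: sin(6y)/y → 6 and sin(2y)/y → 2, so the limit is -5·6/2 = -15.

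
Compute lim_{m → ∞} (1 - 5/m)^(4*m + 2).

The base → 1 and the exponent → ∞: a 1^∞ form.
Take logarithms: (4m + 2)·ln(1 - 5/m). Since ln(1+u) ~ u for small u, this behaves like (4m)·(-5/m) → -20.
So the limit is e^(-20).

e^(-20)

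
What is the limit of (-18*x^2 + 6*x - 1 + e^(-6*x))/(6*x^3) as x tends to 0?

-6

Direct substitution gives 0/0.
Apply L'Hôpital: lim (-36*x + 6 - 6*e^(-6*x))/(18*x^2), still 0/0.
Apply L'Hôpital: lim (-36 + 36*e^(-6*x))/(36*x), still 0/0.
After 3 applications of L'Hôpital's rule the quotient is (-216*e^(-6*x))/(36); substituting x = 0 gives -6.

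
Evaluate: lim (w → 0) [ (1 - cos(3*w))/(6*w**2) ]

Substitution gives 0/0.
Use (1 − cos u)/u² → 1/2 with u = 3w: the limit is 3²/(2·6) = 3/4.

3/4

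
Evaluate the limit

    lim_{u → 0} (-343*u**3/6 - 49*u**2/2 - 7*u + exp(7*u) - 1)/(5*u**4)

Direct substitution gives 0/0.
Apply L'Hôpital: lim (-343*u^2/2 - 49*u + 7*e^(7*u) - 7)/(20*u^3), still 0/0.
Apply L'Hôpital: lim (-343*u + 49*e^(7*u) - 49)/(60*u^2), still 0/0.
Apply L'Hôpital: lim (343*e^(7*u) - 343)/(120*u), still 0/0.
After 4 applications of L'Hôpital's rule the quotient is (2401*e^(7*u))/(120); substituting u = 0 gives 2401/120.

2401/120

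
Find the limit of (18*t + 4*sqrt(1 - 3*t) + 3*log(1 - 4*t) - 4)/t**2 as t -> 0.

-57/2

Substitution gives 0/0; apply L'Hôpital's rule 2 times.
After differentiating numerator and denominator 2 times the quotient is (-48/(4*t - 1)^2 - 9/(1 - 3*t)^(3/2))/(2); at t = 0 this is -57/2.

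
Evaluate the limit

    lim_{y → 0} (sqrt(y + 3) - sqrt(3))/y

√(3)/6

Substitution gives 0/0. Multiply numerator and denominator by the conjugate √(3 + y) + √3.
The numerator becomes (3 + y) − 3 = y, so the expression simplifies to 1/(√(3 + y) + √3).
Letting y → 0 gives 1/(2√3) = √(3)/6.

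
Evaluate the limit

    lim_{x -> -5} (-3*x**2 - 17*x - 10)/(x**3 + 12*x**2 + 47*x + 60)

13/2

At x = -5 both the top and bottom vanish — a removable singularity. Factoring out (x + 5) from each leaves (-3*x - 2)/(x^2 + 7*x + 12), which at x = -5 equals 13/2.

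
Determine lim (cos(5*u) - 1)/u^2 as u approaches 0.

Direct substitution gives 0/0.
Apply L'Hôpital: lim (-5*sin(5*u))/(2*u), still 0/0.
After 2 applications of L'Hôpital's rule the quotient is (-25*cos(5*u))/(2); substituting u = 0 gives -25/2.

-25/2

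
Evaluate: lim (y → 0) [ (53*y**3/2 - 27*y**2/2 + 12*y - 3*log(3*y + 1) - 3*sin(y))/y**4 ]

243/4

Substitution gives 0/0; apply L'Hôpital's rule 4 times.
After differentiating numerator and denominator 4 times the quotient is (-3*sin(y) + 1458/(3*y + 1)^4)/(24); at y = 0 this is 243/4.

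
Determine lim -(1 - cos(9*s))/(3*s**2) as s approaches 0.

Substitution gives 0/0.
Use (1 − cos u)/u² → 1/2 with u = 9s: the limit is 9²/(2·(-3)) = -27/2.

-27/2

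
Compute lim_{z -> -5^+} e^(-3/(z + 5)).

0

As z → -5⁺, -3/(z + 5) → −∞, so e^(-3/(z + 5)) → 0.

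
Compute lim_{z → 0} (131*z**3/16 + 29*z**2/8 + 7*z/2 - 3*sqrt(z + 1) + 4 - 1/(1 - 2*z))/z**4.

-2033/128

Substitution gives 0/0 (the numerator vanishes to order 4).
Expand each term to order z^4: the coefficient of z^4 in −1/(1 - 2z) is -16 and in -3·√(1 + z) is 15/128.
Lower-order terms cancel with the polynomial part, so the numerator is (-2033/128)·z^4 + o(z^4), and the limit is (-2033/128)/(1) = -2033/128.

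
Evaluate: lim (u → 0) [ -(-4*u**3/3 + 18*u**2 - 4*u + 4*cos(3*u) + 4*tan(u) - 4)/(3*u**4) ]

-9/2

Substitution gives 0/0; apply L'Hôpital's rule 4 times.
After differentiating numerator and denominator 4 times the quotient is (324*cos(3*u) + 96*tan(u)^5 + 160*tan(u)^3 + 64*tan(u))/(-72); at u = 0 this is -9/2.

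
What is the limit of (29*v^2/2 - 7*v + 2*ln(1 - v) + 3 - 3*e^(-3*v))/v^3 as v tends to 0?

Substitution gives 0/0 (the numerator vanishes to order 3).
Expand each term to order v^3: the coefficient of v^3 in -3·e^(-3v) is 27/2 and in 2·ln(1 - v) is -2/3.
Lower-order terms cancel with the polynomial part, so the numerator is (77/6)·v^3 + o(v^3), and the limit is (77/6)/(1) = 77/6.

77/6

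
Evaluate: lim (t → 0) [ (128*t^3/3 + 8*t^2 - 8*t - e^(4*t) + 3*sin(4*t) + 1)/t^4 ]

Substitution gives 0/0; apply L'Hôpital's rule 4 times.
After differentiating numerator and denominator 4 times the quotient is (-256*e^(4*t) + 768*sin(4*t))/(24); at t = 0 this is -32/3.

-32/3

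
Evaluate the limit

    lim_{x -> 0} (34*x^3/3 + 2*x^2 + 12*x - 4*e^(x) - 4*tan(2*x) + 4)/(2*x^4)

-1/12

Substitution gives 0/0; apply L'Hôpital's rule 4 times.
After differentiating numerator and denominator 4 times the quotient is (-4*e^(x) - 1536*tan(2*x)^5 - 2560*tan(2*x)^3 - 1024*tan(2*x))/(48); at x = 0 this is -1/12.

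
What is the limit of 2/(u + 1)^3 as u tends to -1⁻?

As u → -1⁻, (u + 1) → 0⁻, so (u + 1)^3 → 0⁻ and 2/(u + 1)^3 → -∞.

-∞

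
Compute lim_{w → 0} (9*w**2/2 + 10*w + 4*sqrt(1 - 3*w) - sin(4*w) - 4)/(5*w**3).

Substitution gives 0/0; apply L'Hôpital's rule 3 times.
After differentiating numerator and denominator 3 times the quotient is (64*cos(4*w) - 81/(2*(1 - 3*w)^(5/2)))/(30); at w = 0 this is 47/60.

47/60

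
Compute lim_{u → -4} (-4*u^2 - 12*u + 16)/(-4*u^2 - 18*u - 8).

10/7

Since u = -4 makes numerator and denominator zero, (u + 4) divides both.
Cancelling it gives (4 - 4*u)/(-4*u - 2); now plug in u = -4 to get 10/7.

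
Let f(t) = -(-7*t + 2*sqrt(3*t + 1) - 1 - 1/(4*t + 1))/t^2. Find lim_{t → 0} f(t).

Substitution gives 0/0 (the numerator vanishes to order 2).
Expand each term to order t^2: the coefficient of t^2 in 2·√(1 + 3t) is -9/4 and in −1/(1 + 4t) is -16.
Lower-order terms cancel with the polynomial part, so the numerator is (-73/4)·t^2 + o(t^2), and the limit is (-73/4)/(-1) = 73/4.

73/4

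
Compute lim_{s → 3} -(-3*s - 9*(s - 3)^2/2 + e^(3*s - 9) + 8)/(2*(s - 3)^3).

Direct substitution gives 0/0.
Apply L'Hôpital: lim (-9*s + 3*e^(3*s - 9) + 24)/(-6*(s - 3)^2), still 0/0.
Apply L'Hôpital: lim (9*e^(3*s - 9) - 9)/(36 - 12*s), still 0/0.
After 3 applications of L'Hôpital's rule the quotient is (27*e^(3*s - 9))/(-12); substituting s = 3 gives -9/4.

-9/4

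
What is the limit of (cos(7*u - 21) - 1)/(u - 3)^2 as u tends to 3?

Direct substitution gives 0/0.
Apply L'Hôpital: lim (-7*sin(7*u - 21))/(2*u - 6), still 0/0.
After 2 applications of L'Hôpital's rule the quotient is (-49*cos(7*u - 21))/(2); substituting u = 3 gives -49/2.

-49/2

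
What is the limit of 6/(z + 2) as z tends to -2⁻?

As z → -2⁻, (z + 2) → 0⁻, so (z + 2)^1 → 0⁻ and 6/(z + 2)^1 → -∞.

-∞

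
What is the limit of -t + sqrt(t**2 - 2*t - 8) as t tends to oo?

An ∞ − ∞ form. Rationalising with the conjugate, the difference becomes (-2t - 8) / (√(t^2 - 2*t - 8) + t).
For large t the denominator behaves like 2·t, so the quotient tends to -2/2 = -1.

-1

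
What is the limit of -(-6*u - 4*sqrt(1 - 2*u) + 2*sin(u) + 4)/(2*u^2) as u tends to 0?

-1

Substitution gives 0/0; apply L'Hôpital's rule 2 times.
After differentiating numerator and denominator 2 times the quotient is (-2*sin(u) + 4/(1 - 2*u)^(3/2))/(-4); at u = 0 this is -1.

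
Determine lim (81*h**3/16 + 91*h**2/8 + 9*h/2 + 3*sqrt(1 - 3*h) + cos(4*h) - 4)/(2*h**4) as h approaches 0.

Substitution gives 0/0 (the numerator vanishes to order 4).
Expand each term to order h^4: the coefficient of h^4 in 3·√(1 - 3h) is -1215/128 and in cos(4h) is 32/3.
Lower-order terms cancel with the polynomial part, so the numerator is (451/384)·h^4 + o(h^4), and the limit is (451/384)/(2) = 451/768.

451/768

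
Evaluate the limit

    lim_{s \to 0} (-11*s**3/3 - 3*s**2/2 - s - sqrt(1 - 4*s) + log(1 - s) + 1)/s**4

Substitution gives 0/0; apply L'Hôpital's rule 4 times.
After differentiating numerator and denominator 4 times the quotient is (-6/(s - 1)^4 + 240/(1 - 4*s)^(7/2))/(24); at s = 0 this is 39/4.

39/4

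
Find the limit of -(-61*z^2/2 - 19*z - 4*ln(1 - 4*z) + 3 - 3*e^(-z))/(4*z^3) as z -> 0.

-515/24

Substitution gives 0/0; apply L'Hôpital's rule 3 times.
After differentiating numerator and denominator 3 times the quotient is (3*e^(-z) - 512/(4*z - 1)^3)/(-24); at z = 0 this is -515/24.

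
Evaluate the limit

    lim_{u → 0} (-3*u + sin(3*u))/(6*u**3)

-3/4

Direct substitution gives 0/0.
Apply L'Hôpital: lim (3*cos(3*u) - 3)/(18*u^2), still 0/0.
Apply L'Hôpital: lim (-9*sin(3*u))/(36*u), still 0/0.
After 3 applications of L'Hôpital's rule the quotient is (-27*cos(3*u))/(36); substituting u = 0 gives -3/4.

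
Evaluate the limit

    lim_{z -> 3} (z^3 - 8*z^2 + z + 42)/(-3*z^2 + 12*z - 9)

10/3

At z = 3 both the top and bottom vanish — a removable singularity. Factoring out (z - 3) from each leaves (z^2 - 5*z - 14)/(3 - 3*z), which at z = 3 equals 10/3.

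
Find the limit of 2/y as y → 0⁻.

As y → 0⁻, (y) → 0⁻, so (y)^1 → 0⁻ and 2/(y)^1 → -∞.

-∞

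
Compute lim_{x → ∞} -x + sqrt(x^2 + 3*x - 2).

This has the form ∞ − ∞. Multiply and divide by the conjugate √(x^2 + 3*x - 2) + x.
That gives (3x - 2) / (√(x^2 + 3*x - 2) + x).
Divide numerator and denominator by x: the limit is 3/(2·1) = 3/2.

3/2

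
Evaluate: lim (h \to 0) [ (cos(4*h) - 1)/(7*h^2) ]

-8/7

Direct substitution gives 0/0.
Apply L'Hôpital: lim (-4*sin(4*h))/(14*h), still 0/0.
After 2 applications of L'Hôpital's rule the quotient is (-16*cos(4*h))/(14); substituting h = 0 gives -8/7.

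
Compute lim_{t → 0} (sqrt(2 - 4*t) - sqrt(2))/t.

Substitution gives 0/0. Multiply numerator and denominator by the conjugate √(2 - 4t) + √2.
The numerator becomes (2 - 4t) − 2 = -4t, so the expression simplifies to -4/(√(2 - 4t) + √2).
Letting t → 0 gives -4/(2√2) = -√(2).

-√(2)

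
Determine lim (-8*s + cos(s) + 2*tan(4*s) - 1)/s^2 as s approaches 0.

Substitution gives 0/0; apply L'Hôpital's rule 2 times.
After differentiating numerator and denominator 2 times the quotient is (-cos(s) + 64*tan(4*s)/cos(4*s)^2)/(2); at s = 0 this is -1/2.

-1/2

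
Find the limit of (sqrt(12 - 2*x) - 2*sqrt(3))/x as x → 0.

-√(3)/6

Substitution gives 0/0. Multiply numerator and denominator by the conjugate √(12 - 2x) + √12.
The numerator becomes (12 - 2x) − 12 = -2x, so the expression simplifies to -2/(√(12 - 2x) + √12).
Letting x → 0 gives -2/(2√12) = -√(3)/6.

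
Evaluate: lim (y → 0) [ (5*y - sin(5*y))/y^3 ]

Direct substitution gives 0/0.
Apply L'Hôpital: lim (5 - 5*cos(5*y))/(3*y^2), still 0/0.
Apply L'Hôpital: lim (25*sin(5*y))/(6*y), still 0/0.
After 3 applications of L'Hôpital's rule the quotient is (125*cos(5*y))/(6); substituting y = 0 gives 125/6.

125/6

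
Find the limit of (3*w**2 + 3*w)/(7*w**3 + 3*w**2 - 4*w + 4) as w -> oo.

The denominator has degree 3 and the numerator degree 2. Dividing numerator and denominator by w^3 sends every term to 0 except the leading denominator term, so the limit is 0.

0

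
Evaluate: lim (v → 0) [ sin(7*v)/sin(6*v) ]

7/6

Substitution gives 0/0.
Divide numerator and denominator by v: sin(7v)/v → 7 and sin(6v)/v → 6, so the limit is 1·7/6 = 7/6.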